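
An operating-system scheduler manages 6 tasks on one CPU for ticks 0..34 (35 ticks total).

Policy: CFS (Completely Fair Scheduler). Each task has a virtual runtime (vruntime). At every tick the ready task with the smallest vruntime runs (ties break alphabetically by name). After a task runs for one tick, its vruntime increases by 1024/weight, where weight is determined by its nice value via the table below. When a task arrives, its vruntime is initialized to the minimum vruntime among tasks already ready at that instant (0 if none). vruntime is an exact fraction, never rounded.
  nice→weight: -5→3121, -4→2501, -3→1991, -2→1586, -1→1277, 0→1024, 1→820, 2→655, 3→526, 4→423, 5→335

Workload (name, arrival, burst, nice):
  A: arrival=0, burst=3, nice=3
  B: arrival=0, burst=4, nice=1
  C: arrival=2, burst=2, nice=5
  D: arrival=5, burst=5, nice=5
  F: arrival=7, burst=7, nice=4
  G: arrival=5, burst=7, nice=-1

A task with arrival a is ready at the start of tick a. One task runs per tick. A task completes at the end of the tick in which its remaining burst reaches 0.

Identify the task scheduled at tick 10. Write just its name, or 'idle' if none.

t=0: vr[A=0 B=0] → run A
t=1: vr[A=512/263 B=0] → run B
t=2: vr[A=512/263 B=256/205 C=256/205] → run B
t=3: vr[A=512/263 B=512/205 C=256/205] → run C
t=4: vr[A=512/263 B=512/205 C=59136/13735] → run A
t=5: vr[A=1024/263 B=512/205 C=59136/13735 D=512/205 G=512/205] → run B
t=6: vr[A=1024/263 B=768/205 C=59136/13735 D=512/205 G=512/205] → run D
t=7: vr[A=1024/263 B=768/205 C=59136/13735 D=76288/13735 F=512/205 G=512/205] → run F
t=8: vr[A=1024/263 B=768/205 C=59136/13735 D=76288/13735 F=426496/86715 G=512/205] → run G
t=9: vr[A=1024/263 B=768/205 C=59136/13735 D=76288/13735 F=426496/86715 G=863744/261785] → run G
t=10: vr[A=1024/263 B=768/205 C=59136/13735 D=76288/13735 F=426496/86715 G=1073664/261785] → run B
t=11: vr[A=1024/263 C=59136/13735 D=76288/13735 F=426496/86715 G=1073664/261785] → run A
t=12: vr[C=59136/13735 D=76288/13735 F=426496/86715 G=1073664/261785] → run G
t=13: vr[C=59136/13735 D=76288/13735 F=426496/86715 G=1283584/261785] → run C
t=14: vr[D=76288/13735 F=426496/86715 G=1283584/261785] → run G
t=15: vr[D=76288/13735 F=426496/86715 G=1493504/261785] → run F
t=16: vr[D=76288/13735 F=636416/86715 G=1493504/261785] → run D
t=17: vr[D=118272/13735 F=636416/86715 G=1493504/261785] → run G
t=18: vr[D=118272/13735 F=636416/86715 G=1703424/261785] → run G
t=19: vr[D=118272/13735 F=636416/86715 G=1913344/261785] → run G
t=20: vr[D=118272/13735 F=636416/86715] → run F
t=21: vr[D=118272/13735 F=282112/28905] → run D
t=22: vr[D=160256/13735 F=282112/28905] → run F
t=23: vr[D=160256/13735 F=1056256/86715] → run D
t=24: vr[D=40448/2747 F=1056256/86715] → run F
t=25: vr[D=40448/2747 F=1266176/86715] → run F
t=26: vr[D=40448/2747 F=492032/28905] → run D
t=27: vr[F=492032/28905] → run F
t=28: (idle)
t=29: (idle)
t=30: (idle)
t=31: (idle)
t=32: (idle)
t=33: (idle)
t=34: (idle)

running at tick 10 = B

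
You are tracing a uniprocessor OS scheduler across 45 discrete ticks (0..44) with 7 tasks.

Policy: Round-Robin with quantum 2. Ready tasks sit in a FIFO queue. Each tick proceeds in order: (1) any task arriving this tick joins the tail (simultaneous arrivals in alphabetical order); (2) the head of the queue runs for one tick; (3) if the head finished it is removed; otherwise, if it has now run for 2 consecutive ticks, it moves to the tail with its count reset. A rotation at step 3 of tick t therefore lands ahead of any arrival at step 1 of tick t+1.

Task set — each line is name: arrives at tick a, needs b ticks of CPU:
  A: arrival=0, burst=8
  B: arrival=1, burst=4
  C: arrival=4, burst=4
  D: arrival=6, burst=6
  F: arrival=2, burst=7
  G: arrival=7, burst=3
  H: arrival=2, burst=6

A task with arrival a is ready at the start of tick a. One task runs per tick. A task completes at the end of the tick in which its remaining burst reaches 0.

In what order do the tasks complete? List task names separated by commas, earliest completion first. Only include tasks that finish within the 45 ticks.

t=0: queue=[A] q_used=0 → run A
t=1: queue=[A,B] q_used=1 → run A
t=2: queue=[B,A,F,H] q_used=0 → run B
t=3: queue=[B,A,F,H] q_used=1 → run B
t=4: queue=[A,F,H,B,C] q_used=0 → run A
t=5: queue=[A,F,H,B,C] q_used=1 → run A
t=6: queue=[F,H,B,C,A,D] q_used=0 → run F
t=7: queue=[F,H,B,C,A,D,G] q_used=1 → run F
t=8: queue=[H,B,C,A,D,G,F] q_used=0 → run H
t=9: queue=[H,B,C,A,D,G,F] q_used=1 → run H
t=10: queue=[B,C,A,D,G,F,H] q_used=0 → run B
t=11: queue=[B,C,A,D,G,F,H] q_used=1 → run B
t=12: queue=[C,A,D,G,F,H] q_used=0 → run C
t=13: queue=[C,A,D,G,F,H] q_used=1 → run C
t=14: queue=[A,D,G,F,H,C] q_used=0 → run A
t=15: queue=[A,D,G,F,H,C] q_used=1 → run A
t=16: queue=[D,G,F,H,C,A] q_used=0 → run D
t=17: queue=[D,G,F,H,C,A] q_used=1 → run D
t=18: queue=[G,F,H,C,A,D] q_used=0 → run G
t=19: queue=[G,F,H,C,A,D] q_used=1 → run G
t=20: queue=[F,H,C,A,D,G] q_used=0 → run F
t=21: queue=[F,H,C,A,D,G] q_used=1 → run F
t=22: queue=[H,C,A,D,G,F] q_used=0 → run H
t=23: queue=[H,C,A,D,G,F] q_used=1 → run H
t=24: queue=[C,A,D,G,F,H] q_used=0 → run C
t=25: queue=[C,A,D,G,F,H] q_used=1 → run C
t=26: queue=[A,D,G,F,H] q_used=0 → run A
t=27: queue=[A,D,G,F,H] q_used=1 → run A
t=28: queue=[D,G,F,H] q_used=0 → run D
t=29: queue=[D,G,F,H] q_used=1 → run D
t=30: queue=[G,F,H,D] q_used=0 → run G
t=31: queue=[F,H,D] q_used=0 → run F
t=32: queue=[F,H,D] q_used=1 → run F
t=33: queue=[H,D,F] q_used=0 → run H
t=34: queue=[H,D,F] q_used=1 → run H
t=35: queue=[D,F] q_used=0 → run D
t=36: queue=[D,F] q_used=1 → run D
t=37: queue=[F] q_used=0 → run F
t=38: (idle)
t=39: (idle)
t=40: (idle)
t=41: (idle)
t=42: (idle)
t=43: (idle)
t=44: (idle)

completion order = B, C, A, G, H, D, F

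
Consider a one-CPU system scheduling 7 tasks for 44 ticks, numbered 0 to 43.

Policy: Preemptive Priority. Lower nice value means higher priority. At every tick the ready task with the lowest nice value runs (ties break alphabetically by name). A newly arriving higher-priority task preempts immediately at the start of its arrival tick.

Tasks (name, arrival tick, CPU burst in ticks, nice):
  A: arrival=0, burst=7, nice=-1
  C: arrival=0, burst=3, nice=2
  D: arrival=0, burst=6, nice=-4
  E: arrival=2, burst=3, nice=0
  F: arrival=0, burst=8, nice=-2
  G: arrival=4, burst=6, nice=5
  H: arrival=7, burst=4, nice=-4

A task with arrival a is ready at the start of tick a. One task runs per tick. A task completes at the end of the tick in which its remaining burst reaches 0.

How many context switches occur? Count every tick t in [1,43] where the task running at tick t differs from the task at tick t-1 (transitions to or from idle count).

t=0: ready={A,C,D,F} → run D
t=1: ready={A,C,D,F} → run D
t=2: ready={A,C,D,E,F} → run D
t=3: ready={A,C,D,E,F} → run D
t=4: ready={A,C,D,E,F,G} → run D
t=5: ready={A,C,D,E,F,G} → run D
t=6: ready={A,C,E,F,G} → run F
t=7: ready={A,C,E,F,G,H} → run H
t=8: ready={A,C,E,F,G,H} → run H
t=9: ready={A,C,E,F,G,H} → run H
t=10: ready={A,C,E,F,G,H} → run H
t=11: ready={A,C,E,F,G} → run F
t=12: ready={A,C,E,F,G} → run F
t=13: ready={A,C,E,F,G} → run F
t=14: ready={A,C,E,F,G} → run F
t=15: ready={A,C,E,F,G} → run F
t=16: ready={A,C,E,F,G} → run F
t=17: ready={A,C,E,F,G} → run F
t=18: ready={A,C,E,G} → run A
t=19: ready={A,C,E,G} → run A
t=20: ready={A,C,E,G} → run A
t=21: ready={A,C,E,G} → run A
t=22: ready={A,C,E,G} → run A
t=23: ready={A,C,E,G} → run A
t=24: ready={A,C,E,G} → run A
t=25: ready={C,E,G} → run E
t=26: ready={C,E,G} → run E
t=27: ready={C,E,G} → run E
t=28: ready={C,G} → run C
t=29: ready={C,G} → run C
t=30: ready={C,G} → run C
t=31: ready={G} → run G
t=32: ready={G} → run G
t=33: ready={G} → run G
t=34: ready={G} → run G
t=35: ready={G} → run G
t=36: ready={G} → run G
t=37: (idle)
t=38: (idle)
t=39: (idle)
t=40: (idle)
t=41: (idle)
t=42: (idle)
t=43: (idle)

context switches = 8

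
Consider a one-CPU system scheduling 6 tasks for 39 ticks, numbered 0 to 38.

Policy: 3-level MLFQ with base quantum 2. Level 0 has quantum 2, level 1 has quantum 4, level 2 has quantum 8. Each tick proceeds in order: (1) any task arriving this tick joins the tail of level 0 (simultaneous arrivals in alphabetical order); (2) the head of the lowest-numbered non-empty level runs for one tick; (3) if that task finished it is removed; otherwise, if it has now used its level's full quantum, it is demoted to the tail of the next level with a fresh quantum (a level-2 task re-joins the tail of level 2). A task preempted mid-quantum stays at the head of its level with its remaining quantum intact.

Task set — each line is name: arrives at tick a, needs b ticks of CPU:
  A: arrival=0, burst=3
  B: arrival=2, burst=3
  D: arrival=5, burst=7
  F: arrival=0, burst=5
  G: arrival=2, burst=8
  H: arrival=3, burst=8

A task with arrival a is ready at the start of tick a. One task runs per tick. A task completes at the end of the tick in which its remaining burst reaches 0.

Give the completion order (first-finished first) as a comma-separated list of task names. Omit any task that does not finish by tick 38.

completion order = A, F, B, G, H, D

t=0: L0/L1/L2 = AF/-/- → run A
t=1: L0/L1/L2 = AF/-/- → run A
t=2: L0/L1/L2 = FBG/A/- → run F
t=3: L0/L1/L2 = FBGH/A/- → run F
t=4: L0/L1/L2 = BGH/AF/- → run B
t=5: L0/L1/L2 = BGHD/AF/- → run B
t=6: L0/L1/L2 = GHD/AFB/- → run G
t=7: L0/L1/L2 = GHD/AFB/- → run G
t=8: L0/L1/L2 = HD/AFBG/- → run H
t=9: L0/L1/L2 = HD/AFBG/- → run H
t=10: L0/L1/L2 = D/AFBGH/- → run D
t=11: L0/L1/L2 = D/AFBGH/- → run D
t=12: L0/L1/L2 = -/AFBGHD/- → run A
t=13: L0/L1/L2 = -/FBGHD/- → run F
t=14: L0/L1/L2 = -/FBGHD/- → run F
t=15: L0/L1/L2 = -/FBGHD/- → run F
t=16: L0/L1/L2 = -/BGHD/- → run B
t=17: L0/L1/L2 = -/GHD/- → run G
t=18: L0/L1/L2 = -/GHD/- → run G
t=19: L0/L1/L2 = -/GHD/- → run G
t=20: L0/L1/L2 = -/GHD/- → run G
t=21: L0/L1/L2 = -/HD/G → run H
t=22: L0/L1/L2 = -/HD/G → run H
t=23: L0/L1/L2 = -/HD/G → run H
t=24: L0/L1/L2 = -/HD/G → run H
t=25: L0/L1/L2 = -/D/GH → run D
t=26: L0/L1/L2 = -/D/GH → run D
t=27: L0/L1/L2 = -/D/GH → run D
t=28: L0/L1/L2 = -/D/GH → run D
t=29: L0/L1/L2 = -/-/GHD → run G
t=30: L0/L1/L2 = -/-/GHD → run G
t=31: L0/L1/L2 = -/-/HD → run H
t=32: L0/L1/L2 = -/-/HD → run H
t=33: L0/L1/L2 = -/-/D → run D
t=34: (idle)
t=35: (idle)
t=36: (idle)
t=37: (idle)
t=38: (idle)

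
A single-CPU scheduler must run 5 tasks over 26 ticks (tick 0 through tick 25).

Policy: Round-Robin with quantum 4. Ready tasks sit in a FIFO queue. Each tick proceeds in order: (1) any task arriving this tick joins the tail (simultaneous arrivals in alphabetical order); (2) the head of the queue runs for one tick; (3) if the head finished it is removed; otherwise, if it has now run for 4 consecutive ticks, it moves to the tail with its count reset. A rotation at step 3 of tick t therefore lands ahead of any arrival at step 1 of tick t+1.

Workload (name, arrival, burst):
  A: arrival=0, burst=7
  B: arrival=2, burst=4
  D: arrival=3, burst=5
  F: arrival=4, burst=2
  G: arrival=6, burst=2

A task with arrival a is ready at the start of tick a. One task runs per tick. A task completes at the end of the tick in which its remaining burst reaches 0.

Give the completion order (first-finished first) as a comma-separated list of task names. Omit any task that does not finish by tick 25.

t=0: queue=[A] q_used=0 → run A
t=1: queue=[A] q_used=1 → run A
t=2: queue=[A,B] q_used=2 → run A
t=3: queue=[A,B,D] q_used=3 → run A
t=4: queue=[B,D,A,F] q_used=0 → run B
t=5: queue=[B,D,A,F] q_used=1 → run B
t=6: queue=[B,D,A,F,G] q_used=2 → run B
t=7: queue=[B,D,A,F,G] q_used=3 → run B
t=8: queue=[D,A,F,G] q_used=0 → run D
t=9: queue=[D,A,F,G] q_used=1 → run D
t=10: queue=[D,A,F,G] q_used=2 → run D
t=11: queue=[D,A,F,G] q_used=3 → run D
t=12: queue=[A,F,G,D] q_used=0 → run A
t=13: queue=[A,F,G,D] q_used=1 → run A
t=14: queue=[A,F,G,D] q_used=2 → run A
t=15: queue=[F,G,D] q_used=0 → run F
t=16: queue=[F,G,D] q_used=1 → run F
t=17: queue=[G,D] q_used=0 → run G
t=18: queue=[G,D] q_used=1 → run G
t=19: queue=[D] q_used=0 → run D
t=20: (idle)
t=21: (idle)
t=22: (idle)
t=23: (idle)
t=24: (idle)
t=25: (idle)

completion order = B, A, F, G, D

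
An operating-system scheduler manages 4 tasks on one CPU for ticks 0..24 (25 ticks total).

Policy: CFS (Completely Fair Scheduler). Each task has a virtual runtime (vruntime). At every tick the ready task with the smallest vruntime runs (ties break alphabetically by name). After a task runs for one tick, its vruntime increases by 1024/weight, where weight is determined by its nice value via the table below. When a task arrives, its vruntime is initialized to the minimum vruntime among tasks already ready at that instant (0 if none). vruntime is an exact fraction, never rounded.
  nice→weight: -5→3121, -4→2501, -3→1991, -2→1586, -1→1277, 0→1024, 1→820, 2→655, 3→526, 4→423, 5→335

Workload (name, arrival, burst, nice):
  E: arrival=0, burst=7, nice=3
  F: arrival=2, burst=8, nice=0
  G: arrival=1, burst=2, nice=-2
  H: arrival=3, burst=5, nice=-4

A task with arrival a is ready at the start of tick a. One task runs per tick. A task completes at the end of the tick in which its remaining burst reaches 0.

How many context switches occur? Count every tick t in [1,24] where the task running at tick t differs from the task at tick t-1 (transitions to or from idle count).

context switches = 15

t=0: vr[E=0] → run E
t=1: vr[E=512/263 G=512/263] → run E
t=2: vr[E=1024/263 F=512/263 G=512/263] → run F
t=3: vr[E=1024/263 F=775/263 G=512/263 H=512/263] → run G
t=4: vr[E=1024/263 F=775/263 G=540672/208559 H=512/263] → run H
t=5: vr[E=1024/263 F=775/263 G=540672/208559 H=1549824/657763] → run H
t=6: vr[E=1024/263 F=775/263 G=540672/208559 H=1819136/657763] → run G
t=7: vr[E=1024/263 F=775/263 H=1819136/657763] → run H
t=8: vr[E=1024/263 F=775/263 H=2088448/657763] → run F
t=9: vr[E=1024/263 F=1038/263 H=2088448/657763] → run H
t=10: vr[E=1024/263 F=1038/263 H=2357760/657763] → run H
t=11: vr[E=1024/263 F=1038/263] → run E
t=12: vr[E=1536/263 F=1038/263] → run F
t=13: vr[E=1536/263 F=1301/263] → run F
t=14: vr[E=1536/263 F=1564/263] → run E
t=15: vr[E=2048/263 F=1564/263] → run F
t=16: vr[E=2048/263 F=1827/263] → run F
t=17: vr[E=2048/263 F=2090/263] → run E
t=18: vr[E=2560/263 F=2090/263] → run F
t=19: vr[E=2560/263 F=2353/263] → run F
t=20: vr[E=2560/263] → run E
t=21: vr[E=3072/263] → run E
t=22: (idle)
t=23: (idle)
t=24: (idle)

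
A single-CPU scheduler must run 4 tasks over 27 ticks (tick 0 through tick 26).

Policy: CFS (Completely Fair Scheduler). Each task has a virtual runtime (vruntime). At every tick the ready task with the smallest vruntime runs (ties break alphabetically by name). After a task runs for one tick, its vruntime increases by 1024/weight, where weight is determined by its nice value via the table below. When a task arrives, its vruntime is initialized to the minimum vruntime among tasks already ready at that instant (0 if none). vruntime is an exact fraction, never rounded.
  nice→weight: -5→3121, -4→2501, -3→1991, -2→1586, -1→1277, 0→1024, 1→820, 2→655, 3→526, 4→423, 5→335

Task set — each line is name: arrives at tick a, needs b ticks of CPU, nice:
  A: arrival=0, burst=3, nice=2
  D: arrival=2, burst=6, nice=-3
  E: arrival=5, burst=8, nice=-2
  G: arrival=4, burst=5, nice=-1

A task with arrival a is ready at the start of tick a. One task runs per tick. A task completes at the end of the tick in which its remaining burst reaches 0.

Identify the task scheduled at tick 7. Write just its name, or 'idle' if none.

running at tick 7 = D

t=0: vr[A=0] → run A
t=1: vr[A=1024/655] → run A
t=2: vr[A=2048/655 D=2048/655] → run A
t=3: vr[D=2048/655] → run D
t=4: vr[D=4748288/1304105 G=4748288/1304105] → run D
t=5: vr[D=5419008/1304105 E=4748288/1304105 G=4748288/1304105] → run E
t=6: vr[D=5419008/1304105 E=4433094144/1034155265 G=4748288/1304105] → run G
t=7: vr[D=5419008/1304105 E=4433094144/1034155265 G=7398967296/1665342085] → run D
t=8: vr[D=6089728/1304105 E=4433094144/1034155265 G=7398967296/1665342085] → run E
t=9: vr[D=6089728/1304105 E=5100795904/1034155265 G=7398967296/1665342085] → run G
t=10: vr[D=6089728/1304105 E=5100795904/1034155265 G=8734370816/1665342085] → run D
t=11: vr[D=6760448/1304105 E=5100795904/1034155265 G=8734370816/1665342085] → run E
t=12: vr[D=6760448/1304105 E=5768497664/1034155265 G=8734370816/1665342085] → run D
t=13: vr[D=7431168/1304105 E=5768497664/1034155265 G=8734370816/1665342085] → run G
t=14: vr[D=7431168/1304105 E=5768497664/1034155265 G=10069774336/1665342085] → run E
t=15: vr[D=7431168/1304105 E=6436199424/1034155265 G=10069774336/1665342085] → run D
t=16: vr[E=6436199424/1034155265 G=10069774336/1665342085] → run G
t=17: vr[E=6436199424/1034155265 G=11405177856/1665342085] → run E
t=18: vr[E=7103901184/1034155265 G=11405177856/1665342085] → run G
t=19: vr[E=7103901184/1034155265] → run E
t=20: vr[E=7771602944/1034155265] → run E
t=21: vr[E=8439304704/1034155265] → run E
t=22: (idle)
t=23: (idle)
t=24: (idle)
t=25: (idle)
t=26: (idle)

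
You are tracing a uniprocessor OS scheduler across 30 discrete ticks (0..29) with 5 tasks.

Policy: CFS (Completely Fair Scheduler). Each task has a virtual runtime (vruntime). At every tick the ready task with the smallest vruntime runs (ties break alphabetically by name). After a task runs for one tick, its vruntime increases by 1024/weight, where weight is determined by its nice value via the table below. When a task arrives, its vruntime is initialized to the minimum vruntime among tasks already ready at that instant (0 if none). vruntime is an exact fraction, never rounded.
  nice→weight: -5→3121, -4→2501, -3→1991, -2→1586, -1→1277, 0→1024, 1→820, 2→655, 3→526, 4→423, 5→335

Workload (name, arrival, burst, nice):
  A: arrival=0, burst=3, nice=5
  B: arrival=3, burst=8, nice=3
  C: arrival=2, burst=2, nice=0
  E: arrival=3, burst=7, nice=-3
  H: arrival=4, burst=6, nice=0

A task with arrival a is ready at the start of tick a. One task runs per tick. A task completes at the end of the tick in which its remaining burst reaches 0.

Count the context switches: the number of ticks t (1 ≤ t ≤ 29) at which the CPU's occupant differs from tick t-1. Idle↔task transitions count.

context switches = 17

t=0: vr[A=0] → run A
t=1: vr[A=1024/335] → run A
t=2: vr[A=2048/335 C=2048/335] → run A
t=3: vr[B=2048/335 C=2048/335 E=2048/335] → run B
t=4: vr[B=710144/88105 C=2048/335 E=2048/335 H=2048/335] → run C
t=5: vr[B=710144/88105 C=2383/335 E=2048/335 H=2048/335] → run E
t=6: vr[B=710144/88105 C=2383/335 E=4420608/666985 H=2048/335] → run H
t=7: vr[B=710144/88105 C=2383/335 E=4420608/666985 H=2383/335] → run E
t=8: vr[B=710144/88105 C=2383/335 E=4763648/666985 H=2383/335] → run C
t=9: vr[B=710144/88105 E=4763648/666985 H=2383/335] → run H
t=10: vr[B=710144/88105 E=4763648/666985 H=2718/335] → run E
t=11: vr[B=710144/88105 E=5106688/666985 H=2718/335] → run E
t=12: vr[B=710144/88105 E=5449728/666985 H=2718/335] → run B
t=13: vr[B=881664/88105 E=5449728/666985 H=2718/335] → run H
t=14: vr[B=881664/88105 E=5449728/666985 H=3053/335] → run E
t=15: vr[B=881664/88105 E=5792768/666985 H=3053/335] → run E
t=16: vr[B=881664/88105 E=6135808/666985 H=3053/335] → run H
t=17: vr[B=881664/88105 E=6135808/666985 H=3388/335] → run E
t=18: vr[B=881664/88105 H=3388/335] → run B
t=19: vr[B=1053184/88105 H=3388/335] → run H
t=20: vr[B=1053184/88105 H=3723/335] → run H
t=21: vr[B=1053184/88105] → run B
t=22: vr[B=1224704/88105] → run B
t=23: vr[B=1396224/88105] → run B
t=24: vr[B=1567744/88105] → run B
t=25: vr[B=1739264/88105] → run B
t=26: (idle)
t=27: (idle)
t=28: (idle)
t=29: (idle)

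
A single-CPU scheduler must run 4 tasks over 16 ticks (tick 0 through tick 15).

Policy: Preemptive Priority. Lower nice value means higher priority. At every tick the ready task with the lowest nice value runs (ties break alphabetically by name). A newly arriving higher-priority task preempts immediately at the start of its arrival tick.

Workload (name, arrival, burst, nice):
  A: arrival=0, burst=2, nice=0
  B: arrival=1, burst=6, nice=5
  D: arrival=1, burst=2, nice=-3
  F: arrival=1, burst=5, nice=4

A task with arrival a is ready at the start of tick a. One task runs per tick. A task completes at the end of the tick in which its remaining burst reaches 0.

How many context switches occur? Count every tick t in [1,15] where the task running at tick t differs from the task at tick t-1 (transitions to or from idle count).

context switches = 5

t=0: ready={A} → run A
t=1: ready={A,B,D,F} → run D
t=2: ready={A,B,D,F} → run D
t=3: ready={A,B,F} → run A
t=4: ready={B,F} → run F
t=5: ready={B,F} → run F
t=6: ready={B,F} → run F
t=7: ready={B,F} → run F
t=8: ready={B,F} → run F
t=9: ready={B} → run B
t=10: ready={B} → run B
t=11: ready={B} → run B
t=12: ready={B} → run B
t=13: ready={B} → run B
t=14: ready={B} → run B
t=15: (idle)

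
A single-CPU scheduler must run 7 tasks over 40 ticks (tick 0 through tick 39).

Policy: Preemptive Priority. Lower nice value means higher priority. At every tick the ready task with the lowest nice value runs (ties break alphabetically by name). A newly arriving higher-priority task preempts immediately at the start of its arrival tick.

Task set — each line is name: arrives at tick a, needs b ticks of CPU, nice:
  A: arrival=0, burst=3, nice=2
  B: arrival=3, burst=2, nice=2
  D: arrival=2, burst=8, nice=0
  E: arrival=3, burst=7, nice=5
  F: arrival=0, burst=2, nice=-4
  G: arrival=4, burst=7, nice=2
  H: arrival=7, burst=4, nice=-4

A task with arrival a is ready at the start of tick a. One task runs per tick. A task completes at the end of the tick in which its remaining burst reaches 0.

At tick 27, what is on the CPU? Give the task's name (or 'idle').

t=0: ready={A,F} → run F
t=1: ready={A,F} → run F
t=2: ready={A,D} → run D
t=3: ready={A,B,D,E} → run D
t=4: ready={A,B,D,E,G} → run D
t=5: ready={A,B,D,E,G} → run D
t=6: ready={A,B,D,E,G} → run D
t=7: ready={A,B,D,E,G,H} → run H
t=8: ready={A,B,D,E,G,H} → run H
t=9: ready={A,B,D,E,G,H} → run H
t=10: ready={A,B,D,E,G,H} → run H
t=11: ready={A,B,D,E,G} → run D
t=12: ready={A,B,D,E,G} → run D
t=13: ready={A,B,D,E,G} → run D
t=14: ready={A,B,E,G} → run A
t=15: ready={A,B,E,G} → run A
t=16: ready={A,B,E,G} → run A
t=17: ready={B,E,G} → run B
t=18: ready={B,E,G} → run B
t=19: ready={E,G} → run G
t=20: ready={E,G} → run G
t=21: ready={E,G} → run G
t=22: ready={E,G} → run G
t=23: ready={E,G} → run G
t=24: ready={E,G} → run G
t=25: ready={E,G} → run G
t=26: ready={E} → run E
t=27: ready={E} → run E
t=28: ready={E} → run E
t=29: ready={E} → run E
t=30: ready={E} → run E
t=31: ready={E} → run E
t=32: ready={E} → run E
t=33: (idle)
t=34: (idle)
t=35: (idle)
t=36: (idle)
t=37: (idle)
t=38: (idle)
t=39: (idle)

running at tick 27 = E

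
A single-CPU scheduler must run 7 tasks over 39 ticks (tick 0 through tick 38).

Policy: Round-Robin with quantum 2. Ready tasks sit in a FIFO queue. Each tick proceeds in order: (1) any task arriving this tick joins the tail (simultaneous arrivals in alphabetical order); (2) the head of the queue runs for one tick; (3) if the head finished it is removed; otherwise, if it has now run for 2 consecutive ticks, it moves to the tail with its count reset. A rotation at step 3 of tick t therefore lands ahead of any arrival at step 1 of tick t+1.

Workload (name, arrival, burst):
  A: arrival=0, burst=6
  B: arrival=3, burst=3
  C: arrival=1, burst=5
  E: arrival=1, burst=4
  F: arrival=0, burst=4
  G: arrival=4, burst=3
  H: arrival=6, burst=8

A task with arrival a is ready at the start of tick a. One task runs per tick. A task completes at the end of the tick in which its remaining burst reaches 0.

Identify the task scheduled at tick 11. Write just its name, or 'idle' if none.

t=0: queue=[A,F] q_used=0 → run A
t=1: queue=[A,F,C,E] q_used=1 → run A
t=2: queue=[F,C,E,A] q_used=0 → run F
t=3: queue=[F,C,E,A,B] q_used=1 → run F
t=4: queue=[C,E,A,B,F,G] q_used=0 → run C
t=5: queue=[C,E,A,B,F,G] q_used=1 → run C
t=6: queue=[E,A,B,F,G,C,H] q_used=0 → run E
t=7: queue=[E,A,B,F,G,C,H] q_used=1 → run E
t=8: queue=[A,B,F,G,C,H,E] q_used=0 → run A
t=9: queue=[A,B,F,G,C,H,E] q_used=1 → run A
t=10: queue=[B,F,G,C,H,E,A] q_used=0 → run B
t=11: queue=[B,F,G,C,H,E,A] q_used=1 → run B
t=12: queue=[F,G,C,H,E,A,B] q_used=0 → run F
t=13: queue=[F,G,C,H,E,A,B] q_used=1 → run F
t=14: queue=[G,C,H,E,A,B] q_used=0 → run G
t=15: queue=[G,C,H,E,A,B] q_used=1 → run G
t=16: queue=[C,H,E,A,B,G] q_used=0 → run C
t=17: queue=[C,H,E,A,B,G] q_used=1 → run C
t=18: queue=[H,E,A,B,G,C] q_used=0 → run H
t=19: queue=[H,E,A,B,G,C] q_used=1 → run H
t=20: queue=[E,A,B,G,C,H] q_used=0 → run E
t=21: queue=[E,A,B,G,C,H] q_used=1 → run E
t=22: queue=[A,B,G,C,H] q_used=0 → run A
t=23: queue=[A,B,G,C,H] q_used=1 → run A
t=24: queue=[B,G,C,H] q_used=0 → run B
t=25: queue=[G,C,H] q_used=0 → run G
t=26: queue=[C,H] q_used=0 → run C
t=27: queue=[H] q_used=0 → run H
t=28: queue=[H] q_used=1 → run H
t=29: queue=[H] q_used=0 → run H
t=30: queue=[H] q_used=1 → run H
t=31: queue=[H] q_used=0 → run H
t=32: queue=[H] q_used=1 → run H
t=33: (idle)
t=34: (idle)
t=35: (idle)
t=36: (idle)
t=37: (idle)
t=38: (idle)

running at tick 11 = B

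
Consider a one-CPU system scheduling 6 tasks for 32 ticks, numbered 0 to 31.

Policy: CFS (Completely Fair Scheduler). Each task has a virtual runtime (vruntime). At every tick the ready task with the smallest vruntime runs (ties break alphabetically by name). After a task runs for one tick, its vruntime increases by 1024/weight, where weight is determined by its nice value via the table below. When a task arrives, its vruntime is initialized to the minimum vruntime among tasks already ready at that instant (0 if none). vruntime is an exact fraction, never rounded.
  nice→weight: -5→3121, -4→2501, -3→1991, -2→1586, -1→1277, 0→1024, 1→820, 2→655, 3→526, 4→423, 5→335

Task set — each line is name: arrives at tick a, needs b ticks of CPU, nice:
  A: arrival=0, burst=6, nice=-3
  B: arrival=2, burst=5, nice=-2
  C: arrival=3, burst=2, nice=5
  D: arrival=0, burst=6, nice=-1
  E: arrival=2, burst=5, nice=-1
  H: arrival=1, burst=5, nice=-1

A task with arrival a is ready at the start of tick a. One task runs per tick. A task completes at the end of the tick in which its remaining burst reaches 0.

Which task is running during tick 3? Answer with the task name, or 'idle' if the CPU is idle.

t=0: vr[A=0 D=0] → run A
t=1: vr[A=1024/1991 D=0 H=0] → run D
t=2: vr[A=1024/1991 B=0 D=1024/1277 E=0 H=0] → run B
t=3: vr[A=1024/1991 B=512/793 C=0 D=1024/1277 E=0 H=0] → run C
t=4: vr[A=1024/1991 B=512/793 C=1024/335 D=1024/1277 E=0 H=0] → run E
t=5: vr[A=1024/1991 B=512/793 C=1024/335 D=1024/1277 E=1024/1277 H=0] → run H
t=6: vr[A=1024/1991 B=512/793 C=1024/335 D=1024/1277 E=1024/1277 H=1024/1277] → run A
t=7: vr[A=2048/1991 B=512/793 C=1024/335 D=1024/1277 E=1024/1277 H=1024/1277] → run B
t=8: vr[A=2048/1991 B=1024/793 C=1024/335 D=1024/1277 E=1024/1277 H=1024/1277] → run D
t=9: vr[A=2048/1991 B=1024/793 C=1024/335 D=2048/1277 E=1024/1277 H=1024/1277] → run E
t=10: vr[A=2048/1991 B=1024/793 C=1024/335 D=2048/1277 E=2048/1277 H=1024/1277] → run H
t=11: vr[A=2048/1991 B=1024/793 C=1024/335 D=2048/1277 E=2048/1277 H=2048/1277] → run A
t=12: vr[A=3072/1991 B=1024/793 C=1024/335 D=2048/1277 E=2048/1277 H=2048/1277] → run B
t=13: vr[A=3072/1991 B=1536/793 C=1024/335 D=2048/1277 E=2048/1277 H=2048/1277] → run A
t=14: vr[A=4096/1991 B=1536/793 C=1024/335 D=2048/1277 E=2048/1277 H=2048/1277] → run D
t=15: vr[A=4096/1991 B=1536/793 C=1024/335 D=3072/1277 E=2048/1277 H=2048/1277] → run E
t=16: vr[A=4096/1991 B=1536/793 C=1024/335 D=3072/1277 E=3072/1277 H=2048/1277] → run H
t=17: vr[A=4096/1991 B=1536/793 C=1024/335 D=3072/1277 E=3072/1277 H=3072/1277] → run B
t=18: vr[A=4096/1991 B=2048/793 C=1024/335 D=3072/1277 E=3072/1277 H=3072/1277] → run A
t=19: vr[A=5120/1991 B=2048/793 C=1024/335 D=3072/1277 E=3072/1277 H=3072/1277] → run D
t=20: vr[A=5120/1991 B=2048/793 C=1024/335 D=4096/1277 E=3072/1277 H=3072/1277] → run E
t=21: vr[A=5120/1991 B=2048/793 C=1024/335 D=4096/1277 E=4096/1277 H=3072/1277] → run H
t=22: vr[A=5120/1991 B=2048/793 C=1024/335 D=4096/1277 E=4096/1277 H=4096/1277] → run A
t=23: vr[B=2048/793 C=1024/335 D=4096/1277 E=4096/1277 H=4096/1277] → run B
t=24: vr[C=1024/335 D=4096/1277 E=4096/1277 H=4096/1277] → run C
t=25: vr[D=4096/1277 E=4096/1277 H=4096/1277] → run D
t=26: vr[D=5120/1277 E=4096/1277 H=4096/1277] → run E
t=27: vr[D=5120/1277 H=4096/1277] → run H
t=28: vr[D=5120/1277] → run D
t=29: (idle)
t=30: (idle)
t=31: (idle)

running at tick 3 = C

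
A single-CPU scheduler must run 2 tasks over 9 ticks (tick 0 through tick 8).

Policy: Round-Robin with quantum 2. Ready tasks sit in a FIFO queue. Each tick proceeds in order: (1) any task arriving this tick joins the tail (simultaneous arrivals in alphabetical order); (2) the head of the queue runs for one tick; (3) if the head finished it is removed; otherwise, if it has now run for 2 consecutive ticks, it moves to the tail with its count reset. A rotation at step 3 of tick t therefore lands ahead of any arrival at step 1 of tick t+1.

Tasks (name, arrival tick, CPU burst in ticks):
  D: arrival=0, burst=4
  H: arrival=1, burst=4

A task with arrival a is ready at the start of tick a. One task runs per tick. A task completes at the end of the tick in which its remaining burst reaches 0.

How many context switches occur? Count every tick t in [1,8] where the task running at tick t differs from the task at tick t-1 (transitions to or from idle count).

t=0: queue=[D] q_used=0 → run D
t=1: queue=[D,H] q_used=1 → run D
t=2: queue=[H,D] q_used=0 → run H
t=3: queue=[H,D] q_used=1 → run H
t=4: queue=[D,H] q_used=0 → run D
t=5: queue=[D,H] q_used=1 → run D
t=6: queue=[H] q_used=0 → run H
t=7: queue=[H] q_used=1 → run H
t=8: (idle)

context switches = 4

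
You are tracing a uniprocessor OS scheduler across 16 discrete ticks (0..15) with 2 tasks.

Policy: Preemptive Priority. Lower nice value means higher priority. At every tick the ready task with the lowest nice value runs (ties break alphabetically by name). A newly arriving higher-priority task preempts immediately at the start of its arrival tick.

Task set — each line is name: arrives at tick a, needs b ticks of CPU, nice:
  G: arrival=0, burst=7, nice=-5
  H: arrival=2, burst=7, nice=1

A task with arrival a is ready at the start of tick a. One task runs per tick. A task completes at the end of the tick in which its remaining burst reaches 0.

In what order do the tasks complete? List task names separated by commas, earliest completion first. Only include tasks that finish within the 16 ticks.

completion order = G, H

t=0: ready={G} → run G
t=1: ready={G} → run G
t=2: ready={G,H} → run G
t=3: ready={G,H} → run G
t=4: ready={G,H} → run G
t=5: ready={G,H} → run G
t=6: ready={G,H} → run G
t=7: ready={H} → run H
t=8: ready={H} → run H
t=9: ready={H} → run H
t=10: ready={H} → run H
t=11: ready={H} → run H
t=12: ready={H} → run H
t=13: ready={H} → run H
t=14: (idle)
t=15: (idle)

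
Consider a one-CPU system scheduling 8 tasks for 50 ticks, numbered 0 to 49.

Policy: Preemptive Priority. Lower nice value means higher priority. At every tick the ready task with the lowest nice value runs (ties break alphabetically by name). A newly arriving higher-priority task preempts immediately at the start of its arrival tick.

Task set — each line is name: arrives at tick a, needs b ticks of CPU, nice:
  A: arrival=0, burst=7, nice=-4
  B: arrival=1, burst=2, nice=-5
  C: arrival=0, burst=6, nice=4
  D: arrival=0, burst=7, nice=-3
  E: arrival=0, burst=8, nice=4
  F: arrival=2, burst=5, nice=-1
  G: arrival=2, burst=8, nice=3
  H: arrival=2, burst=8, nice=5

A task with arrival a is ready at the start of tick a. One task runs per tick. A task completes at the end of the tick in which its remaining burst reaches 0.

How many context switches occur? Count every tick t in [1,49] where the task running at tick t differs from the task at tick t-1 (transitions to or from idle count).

t=0: ready={A,C,D,E} → run A
t=1: ready={A,B,C,D,E} → run B
t=2: ready={A,B,C,D,E,F,G,H} → run B
t=3: ready={A,C,D,E,F,G,H} → run A
t=4: ready={A,C,D,E,F,G,H} → run A
t=5: ready={A,C,D,E,F,G,H} → run A
t=6: ready={A,C,D,E,F,G,H} → run A
t=7: ready={A,C,D,E,F,G,H} → run A
t=8: ready={A,C,D,E,F,G,H} → run A
t=9: ready={C,D,E,F,G,H} → run D
t=10: ready={C,D,E,F,G,H} → run D
t=11: ready={C,D,E,F,G,H} → run D
t=12: ready={C,D,E,F,G,H} → run D
t=13: ready={C,D,E,F,G,H} → run D
t=14: ready={C,D,E,F,G,H} → run D
t=15: ready={C,D,E,F,G,H} → run D
t=16: ready={C,E,F,G,H} → run F
t=17: ready={C,E,F,G,H} → run F
t=18: ready={C,E,F,G,H} → run F
t=19: ready={C,E,F,G,H} → run F
t=20: ready={C,E,F,G,H} → run F
t=21: ready={C,E,G,H} → run G
t=22: ready={C,E,G,H} → run G
t=23: ready={C,E,G,H} → run G
t=24: ready={C,E,G,H} → run G
t=25: ready={C,E,G,H} → run G
t=26: ready={C,E,G,H} → run G
t=27: ready={C,E,G,H} → run G
t=28: ready={C,E,G,H} → run G
t=29: ready={C,E,H} → run C
t=30: ready={C,E,H} → run C
t=31: ready={C,E,H} → run C
t=32: ready={C,E,H} → run C
t=33: ready={C,E,H} → run C
t=34: ready={C,E,H} → run C
t=35: ready={E,H} → run E
t=36: ready={E,H} → run E
t=37: ready={E,H} → run E
t=38: ready={E,H} → run E
t=39: ready={E,H} → run E
t=40: ready={E,H} → run E
t=41: ready={E,H} → run E
t=42: ready={E,H} → run E
t=43: ready={H} → run H
t=44: ready={H} → run H
t=45: ready={H} → run H
t=46: ready={H} → run H
t=47: ready={H} → run H
t=48: ready={H} → run H
t=49: ready={H} → run H

context switches = 8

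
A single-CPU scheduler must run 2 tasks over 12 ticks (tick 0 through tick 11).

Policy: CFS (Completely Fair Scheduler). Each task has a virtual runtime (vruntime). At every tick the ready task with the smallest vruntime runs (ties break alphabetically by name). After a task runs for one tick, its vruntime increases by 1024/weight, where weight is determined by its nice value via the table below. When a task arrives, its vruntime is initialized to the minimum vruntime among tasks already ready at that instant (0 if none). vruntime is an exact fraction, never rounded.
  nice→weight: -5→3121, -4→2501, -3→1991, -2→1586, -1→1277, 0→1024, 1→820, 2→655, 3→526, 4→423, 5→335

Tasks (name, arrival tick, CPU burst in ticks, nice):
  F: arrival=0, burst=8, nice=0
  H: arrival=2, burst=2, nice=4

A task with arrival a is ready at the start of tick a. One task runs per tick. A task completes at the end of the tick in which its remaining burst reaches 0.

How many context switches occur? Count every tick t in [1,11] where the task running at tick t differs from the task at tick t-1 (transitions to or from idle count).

t=0: vr[F=0] → run F
t=1: vr[F=1] → run F
t=2: vr[F=2 H=2] → run F
t=3: vr[F=3 H=2] → run H
t=4: vr[F=3 H=1870/423] → run F
t=5: vr[F=4 H=1870/423] → run F
t=6: vr[F=5 H=1870/423] → run H
t=7: vr[F=5] → run F
t=8: vr[F=6] → run F
t=9: vr[F=7] → run F
t=10: (idle)
t=11: (idle)

context switches = 5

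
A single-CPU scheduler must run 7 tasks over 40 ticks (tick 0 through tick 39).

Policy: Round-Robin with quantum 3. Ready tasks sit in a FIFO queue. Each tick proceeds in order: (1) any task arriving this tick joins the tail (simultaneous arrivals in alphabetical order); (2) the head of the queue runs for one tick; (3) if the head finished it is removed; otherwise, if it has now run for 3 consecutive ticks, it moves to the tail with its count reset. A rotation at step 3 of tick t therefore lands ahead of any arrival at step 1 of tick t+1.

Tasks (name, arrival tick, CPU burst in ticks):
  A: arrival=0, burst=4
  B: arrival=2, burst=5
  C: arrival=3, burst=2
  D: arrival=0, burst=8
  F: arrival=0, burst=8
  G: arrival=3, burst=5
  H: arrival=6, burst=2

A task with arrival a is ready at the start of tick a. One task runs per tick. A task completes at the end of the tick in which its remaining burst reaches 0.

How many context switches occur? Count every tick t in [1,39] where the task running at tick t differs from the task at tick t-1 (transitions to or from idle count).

t=0: queue=[A,D,F] q_used=0 → run A
t=1: queue=[A,D,F] q_used=1 → run A
t=2: queue=[A,D,F,B] q_used=2 → run A
t=3: queue=[D,F,B,A,C,G] q_used=0 → run D
t=4: queue=[D,F,B,A,C,G] q_used=1 → run D
t=5: queue=[D,F,B,A,C,G] q_used=2 → run D
t=6: queue=[F,B,A,C,G,D,H] q_used=0 → run F
t=7: queue=[F,B,A,C,G,D,H] q_used=1 → run F
t=8: queue=[F,B,A,C,G,D,H] q_used=2 → run F
t=9: queue=[B,A,C,G,D,H,F] q_used=0 → run B
t=10: queue=[B,A,C,G,D,H,F] q_used=1 → run B
t=11: queue=[B,A,C,G,D,H,F] q_used=2 → run B
t=12: queue=[A,C,G,D,H,F,B] q_used=0 → run A
t=13: queue=[C,G,D,H,F,B] q_used=0 → run C
t=14: queue=[C,G,D,H,F,B] q_used=1 → run C
t=15: queue=[G,D,H,F,B] q_used=0 → run G
t=16: queue=[G,D,H,F,B] q_used=1 → run G
t=17: queue=[G,D,H,F,B] q_used=2 → run G
t=18: queue=[D,H,F,B,G] q_used=0 → run D
t=19: queue=[D,H,F,B,G] q_used=1 → run D
t=20: queue=[D,H,F,B,G] q_used=2 → run D
t=21: queue=[H,F,B,G,D] q_used=0 → run H
t=22: queue=[H,F,B,G,D] q_used=1 → run H
t=23: queue=[F,B,G,D] q_used=0 → run F
t=24: queue=[F,B,G,D] q_used=1 → run F
t=25: queue=[F,B,G,D] q_used=2 → run F
t=26: queue=[B,G,D,F] q_used=0 → run B
t=27: queue=[B,G,D,F] q_used=1 → run B
t=28: queue=[G,D,F] q_used=0 → run G
t=29: queue=[G,D,F] q_used=1 → run G
t=30: queue=[D,F] q_used=0 → run D
t=31: queue=[D,F] q_used=1 → run D
t=32: queue=[F] q_used=0 → run F
t=33: queue=[F] q_used=1 → run F
t=34: (idle)
t=35: (idle)
t=36: (idle)
t=37: (idle)
t=38: (idle)
t=39: (idle)

context switches = 14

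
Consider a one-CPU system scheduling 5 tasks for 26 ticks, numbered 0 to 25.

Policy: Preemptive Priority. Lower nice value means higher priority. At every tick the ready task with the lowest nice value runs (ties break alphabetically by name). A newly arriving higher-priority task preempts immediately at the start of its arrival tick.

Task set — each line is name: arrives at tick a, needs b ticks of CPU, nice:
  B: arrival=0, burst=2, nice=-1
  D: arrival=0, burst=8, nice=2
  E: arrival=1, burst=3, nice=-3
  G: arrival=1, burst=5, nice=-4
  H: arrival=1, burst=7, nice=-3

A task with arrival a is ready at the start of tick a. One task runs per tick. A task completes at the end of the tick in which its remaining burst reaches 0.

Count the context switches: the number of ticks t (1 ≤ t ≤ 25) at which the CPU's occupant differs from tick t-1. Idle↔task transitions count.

context switches = 6

t=0: ready={B,D} → run B
t=1: ready={B,D,E,G,H} → run G
t=2: ready={B,D,E,G,H} → run G
t=3: ready={B,D,E,G,H} → run G
t=4: ready={B,D,E,G,H} → run G
t=5: ready={B,D,E,G,H} → run G
t=6: ready={B,D,E,H} → run E
t=7: ready={B,D,E,H} → run E
t=8: ready={B,D,E,H} → run E
t=9: ready={B,D,H} → run H
t=10: ready={B,D,H} → run H
t=11: ready={B,D,H} → run H
t=12: ready={B,D,H} → run H
t=13: ready={B,D,H} → run H
t=14: ready={B,D,H} → run H
t=15: ready={B,D,H} → run H
t=16: ready={B,D} → run B
t=17: ready={D} → run D
t=18: ready={D} → run D
t=19: ready={D} → run D
t=20: ready={D} → run D
t=21: ready={D} → run D
t=22: ready={D} → run D
t=23: ready={D} → run D
t=24: ready={D} → run D
t=25: (idle)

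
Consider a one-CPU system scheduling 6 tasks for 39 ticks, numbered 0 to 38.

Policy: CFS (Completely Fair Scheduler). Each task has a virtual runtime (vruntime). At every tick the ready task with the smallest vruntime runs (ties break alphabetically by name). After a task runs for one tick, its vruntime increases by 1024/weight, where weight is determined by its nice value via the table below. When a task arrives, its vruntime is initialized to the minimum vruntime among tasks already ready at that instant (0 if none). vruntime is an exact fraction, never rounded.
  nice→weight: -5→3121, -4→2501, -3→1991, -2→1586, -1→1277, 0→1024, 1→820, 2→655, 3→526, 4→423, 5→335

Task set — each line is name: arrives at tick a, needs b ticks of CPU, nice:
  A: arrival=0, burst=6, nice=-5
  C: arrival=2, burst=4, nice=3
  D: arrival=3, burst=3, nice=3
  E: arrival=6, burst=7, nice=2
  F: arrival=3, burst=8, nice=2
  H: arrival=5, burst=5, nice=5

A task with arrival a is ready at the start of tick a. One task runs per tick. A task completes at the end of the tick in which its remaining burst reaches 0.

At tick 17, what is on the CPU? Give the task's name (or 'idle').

t=0: vr[A=0] → run A
t=1: vr[A=1024/3121] → run A
t=2: vr[A=2048/3121 C=2048/3121] → run A
t=3: vr[A=3072/3121 C=2048/3121 D=2048/3121 F=2048/3121] → run C
t=4: vr[A=3072/3121 C=2136576/820823 D=2048/3121 F=2048/3121] → run D
t=5: vr[A=3072/3121 C=2136576/820823 D=2136576/820823 F=2048/3121 H=2048/3121] → run F
t=6: vr[A=3072/3121 C=2136576/820823 D=2136576/820823 E=2048/3121 F=4537344/2044255 H=2048/3121] → run E
t=7: vr[A=3072/3121 C=2136576/820823 D=2136576/820823 E=4537344/2044255 F=4537344/2044255 H=2048/3121] → run H
t=8: vr[A=3072/3121 C=2136576/820823 D=2136576/820823 E=4537344/2044255 F=4537344/2044255 H=3881984/1045535] → run A
t=9: vr[A=4096/3121 C=2136576/820823 D=2136576/820823 E=4537344/2044255 F=4537344/2044255 H=3881984/1045535] → run A
t=10: vr[A=5120/3121 C=2136576/820823 D=2136576/820823 E=4537344/2044255 F=4537344/2044255 H=3881984/1045535] → run A
t=11: vr[C=2136576/820823 D=2136576/820823 E=4537344/2044255 F=4537344/2044255 H=3881984/1045535] → run E
t=12: vr[C=2136576/820823 D=2136576/820823 E=7733248/2044255 F=4537344/2044255 H=3881984/1045535] → run F
t=13: vr[C=2136576/820823 D=2136576/820823 E=7733248/2044255 F=7733248/2044255 H=3881984/1045535] → run C
t=14: vr[C=3734528/820823 D=2136576/820823 E=7733248/2044255 F=7733248/2044255 H=3881984/1045535] → run D
t=15: vr[C=3734528/820823 D=3734528/820823 E=7733248/2044255 F=7733248/2044255 H=3881984/1045535] → run H
t=16: vr[C=3734528/820823 D=3734528/820823 E=7733248/2044255 F=7733248/2044255 H=7077888/1045535] → run E
t=17: vr[C=3734528/820823 D=3734528/820823 E=10929152/2044255 F=7733248/2044255 H=7077888/1045535] → run F
t=18: vr[C=3734528/820823 D=3734528/820823 E=10929152/2044255 F=10929152/2044255 H=7077888/1045535] → run C
t=19: vr[C=5332480/820823 D=3734528/820823 E=10929152/2044255 F=10929152/2044255 H=7077888/1045535] → run D
t=20: vr[C=5332480/820823 E=10929152/2044255 F=10929152/2044255 H=7077888/1045535] → run E
t=21: vr[C=5332480/820823 E=14125056/2044255 F=10929152/2044255 H=7077888/1045535] → run F
t=22: vr[C=5332480/820823 E=14125056/2044255 F=14125056/2044255 H=7077888/1045535] → run C
t=23: vr[E=14125056/2044255 F=14125056/2044255 H=7077888/1045535] → run H
t=24: vr[E=14125056/2044255 F=14125056/2044255 H=10273792/1045535] → run E
t=25: vr[E=3464192/408851 F=14125056/2044255 H=10273792/1045535] → run F
t=26: vr[E=3464192/408851 F=3464192/408851 H=10273792/1045535] → run E
t=27: vr[E=20516864/2044255 F=3464192/408851 H=10273792/1045535] → run F
t=28: vr[E=20516864/2044255 F=20516864/2044255 H=10273792/1045535] → run H
t=29: vr[E=20516864/2044255 F=20516864/2044255 H=13469696/1045535] → run E
t=30: vr[F=20516864/2044255 H=13469696/1045535] → run F
t=31: vr[F=23712768/2044255 H=13469696/1045535] → run F
t=32: vr[H=13469696/1045535] → run H
t=33: (idle)
t=34: (idle)
t=35: (idle)
t=36: (idle)
t=37: (idle)
t=38: (idle)

running at tick 17 = F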